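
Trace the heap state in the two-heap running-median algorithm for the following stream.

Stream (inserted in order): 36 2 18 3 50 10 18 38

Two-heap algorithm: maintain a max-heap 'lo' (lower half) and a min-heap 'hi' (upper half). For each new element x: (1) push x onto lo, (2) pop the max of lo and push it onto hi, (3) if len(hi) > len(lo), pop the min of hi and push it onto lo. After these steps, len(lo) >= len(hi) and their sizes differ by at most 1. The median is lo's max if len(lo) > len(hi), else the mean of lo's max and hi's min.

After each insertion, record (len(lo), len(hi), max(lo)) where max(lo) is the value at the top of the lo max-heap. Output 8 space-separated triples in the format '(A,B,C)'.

Step 1: insert 36 -> lo=[36] hi=[] -> (len(lo)=1, len(hi)=0, max(lo)=36)
Step 2: insert 2 -> lo=[2] hi=[36] -> (len(lo)=1, len(hi)=1, max(lo)=2)
Step 3: insert 18 -> lo=[2, 18] hi=[36] -> (len(lo)=2, len(hi)=1, max(lo)=18)
Step 4: insert 3 -> lo=[2, 3] hi=[18, 36] -> (len(lo)=2, len(hi)=2, max(lo)=3)
Step 5: insert 50 -> lo=[2, 3, 18] hi=[36, 50] -> (len(lo)=3, len(hi)=2, max(lo)=18)
Step 6: insert 10 -> lo=[2, 3, 10] hi=[18, 36, 50] -> (len(lo)=3, len(hi)=3, max(lo)=10)
Step 7: insert 18 -> lo=[2, 3, 10, 18] hi=[18, 36, 50] -> (len(lo)=4, len(hi)=3, max(lo)=18)
Step 8: insert 38 -> lo=[2, 3, 10, 18] hi=[18, 36, 38, 50] -> (len(lo)=4, len(hi)=4, max(lo)=18)

Answer: (1,0,36) (1,1,2) (2,1,18) (2,2,3) (3,2,18) (3,3,10) (4,3,18) (4,4,18)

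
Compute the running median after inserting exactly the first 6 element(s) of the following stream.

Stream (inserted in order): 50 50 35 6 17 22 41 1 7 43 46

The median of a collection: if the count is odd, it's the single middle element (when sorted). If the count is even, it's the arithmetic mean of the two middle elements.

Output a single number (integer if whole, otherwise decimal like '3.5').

Answer: 28.5

Derivation:
Step 1: insert 50 -> lo=[50] (size 1, max 50) hi=[] (size 0) -> median=50
Step 2: insert 50 -> lo=[50] (size 1, max 50) hi=[50] (size 1, min 50) -> median=50
Step 3: insert 35 -> lo=[35, 50] (size 2, max 50) hi=[50] (size 1, min 50) -> median=50
Step 4: insert 6 -> lo=[6, 35] (size 2, max 35) hi=[50, 50] (size 2, min 50) -> median=42.5
Step 5: insert 17 -> lo=[6, 17, 35] (size 3, max 35) hi=[50, 50] (size 2, min 50) -> median=35
Step 6: insert 22 -> lo=[6, 17, 22] (size 3, max 22) hi=[35, 50, 50] (size 3, min 35) -> median=28.5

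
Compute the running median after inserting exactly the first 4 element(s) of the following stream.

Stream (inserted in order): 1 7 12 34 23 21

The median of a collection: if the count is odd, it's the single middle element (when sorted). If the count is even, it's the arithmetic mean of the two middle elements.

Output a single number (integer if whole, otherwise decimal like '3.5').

Answer: 9.5

Derivation:
Step 1: insert 1 -> lo=[1] (size 1, max 1) hi=[] (size 0) -> median=1
Step 2: insert 7 -> lo=[1] (size 1, max 1) hi=[7] (size 1, min 7) -> median=4
Step 3: insert 12 -> lo=[1, 7] (size 2, max 7) hi=[12] (size 1, min 12) -> median=7
Step 4: insert 34 -> lo=[1, 7] (size 2, max 7) hi=[12, 34] (size 2, min 12) -> median=9.5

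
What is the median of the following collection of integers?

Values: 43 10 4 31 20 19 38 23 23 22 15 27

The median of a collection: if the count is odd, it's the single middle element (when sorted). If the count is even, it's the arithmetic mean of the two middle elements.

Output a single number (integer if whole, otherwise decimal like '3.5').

Step 1: insert 43 -> lo=[43] (size 1, max 43) hi=[] (size 0) -> median=43
Step 2: insert 10 -> lo=[10] (size 1, max 10) hi=[43] (size 1, min 43) -> median=26.5
Step 3: insert 4 -> lo=[4, 10] (size 2, max 10) hi=[43] (size 1, min 43) -> median=10
Step 4: insert 31 -> lo=[4, 10] (size 2, max 10) hi=[31, 43] (size 2, min 31) -> median=20.5
Step 5: insert 20 -> lo=[4, 10, 20] (size 3, max 20) hi=[31, 43] (size 2, min 31) -> median=20
Step 6: insert 19 -> lo=[4, 10, 19] (size 3, max 19) hi=[20, 31, 43] (size 3, min 20) -> median=19.5
Step 7: insert 38 -> lo=[4, 10, 19, 20] (size 4, max 20) hi=[31, 38, 43] (size 3, min 31) -> median=20
Step 8: insert 23 -> lo=[4, 10, 19, 20] (size 4, max 20) hi=[23, 31, 38, 43] (size 4, min 23) -> median=21.5
Step 9: insert 23 -> lo=[4, 10, 19, 20, 23] (size 5, max 23) hi=[23, 31, 38, 43] (size 4, min 23) -> median=23
Step 10: insert 22 -> lo=[4, 10, 19, 20, 22] (size 5, max 22) hi=[23, 23, 31, 38, 43] (size 5, min 23) -> median=22.5
Step 11: insert 15 -> lo=[4, 10, 15, 19, 20, 22] (size 6, max 22) hi=[23, 23, 31, 38, 43] (size 5, min 23) -> median=22
Step 12: insert 27 -> lo=[4, 10, 15, 19, 20, 22] (size 6, max 22) hi=[23, 23, 27, 31, 38, 43] (size 6, min 23) -> median=22.5

Answer: 22.5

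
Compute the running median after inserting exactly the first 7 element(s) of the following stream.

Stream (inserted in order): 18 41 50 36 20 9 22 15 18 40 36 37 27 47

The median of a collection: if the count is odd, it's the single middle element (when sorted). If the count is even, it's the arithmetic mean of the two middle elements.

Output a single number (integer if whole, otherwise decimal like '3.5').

Step 1: insert 18 -> lo=[18] (size 1, max 18) hi=[] (size 0) -> median=18
Step 2: insert 41 -> lo=[18] (size 1, max 18) hi=[41] (size 1, min 41) -> median=29.5
Step 3: insert 50 -> lo=[18, 41] (size 2, max 41) hi=[50] (size 1, min 50) -> median=41
Step 4: insert 36 -> lo=[18, 36] (size 2, max 36) hi=[41, 50] (size 2, min 41) -> median=38.5
Step 5: insert 20 -> lo=[18, 20, 36] (size 3, max 36) hi=[41, 50] (size 2, min 41) -> median=36
Step 6: insert 9 -> lo=[9, 18, 20] (size 3, max 20) hi=[36, 41, 50] (size 3, min 36) -> median=28
Step 7: insert 22 -> lo=[9, 18, 20, 22] (size 4, max 22) hi=[36, 41, 50] (size 3, min 36) -> median=22

Answer: 22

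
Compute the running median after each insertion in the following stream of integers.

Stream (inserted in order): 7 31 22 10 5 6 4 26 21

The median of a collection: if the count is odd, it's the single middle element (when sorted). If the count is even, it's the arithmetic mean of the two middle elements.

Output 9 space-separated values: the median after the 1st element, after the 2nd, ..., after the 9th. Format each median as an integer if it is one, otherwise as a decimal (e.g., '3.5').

Step 1: insert 7 -> lo=[7] (size 1, max 7) hi=[] (size 0) -> median=7
Step 2: insert 31 -> lo=[7] (size 1, max 7) hi=[31] (size 1, min 31) -> median=19
Step 3: insert 22 -> lo=[7, 22] (size 2, max 22) hi=[31] (size 1, min 31) -> median=22
Step 4: insert 10 -> lo=[7, 10] (size 2, max 10) hi=[22, 31] (size 2, min 22) -> median=16
Step 5: insert 5 -> lo=[5, 7, 10] (size 3, max 10) hi=[22, 31] (size 2, min 22) -> median=10
Step 6: insert 6 -> lo=[5, 6, 7] (size 3, max 7) hi=[10, 22, 31] (size 3, min 10) -> median=8.5
Step 7: insert 4 -> lo=[4, 5, 6, 7] (size 4, max 7) hi=[10, 22, 31] (size 3, min 10) -> median=7
Step 8: insert 26 -> lo=[4, 5, 6, 7] (size 4, max 7) hi=[10, 22, 26, 31] (size 4, min 10) -> median=8.5
Step 9: insert 21 -> lo=[4, 5, 6, 7, 10] (size 5, max 10) hi=[21, 22, 26, 31] (size 4, min 21) -> median=10

Answer: 7 19 22 16 10 8.5 7 8.5 10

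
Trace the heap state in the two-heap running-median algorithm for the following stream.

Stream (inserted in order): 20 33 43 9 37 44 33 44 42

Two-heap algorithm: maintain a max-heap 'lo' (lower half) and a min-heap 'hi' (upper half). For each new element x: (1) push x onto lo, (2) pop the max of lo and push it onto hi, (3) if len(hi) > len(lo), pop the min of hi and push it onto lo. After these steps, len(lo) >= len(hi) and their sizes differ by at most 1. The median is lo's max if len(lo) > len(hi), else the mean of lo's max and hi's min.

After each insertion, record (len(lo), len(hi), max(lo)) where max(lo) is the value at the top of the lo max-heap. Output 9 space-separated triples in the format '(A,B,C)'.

Answer: (1,0,20) (1,1,20) (2,1,33) (2,2,20) (3,2,33) (3,3,33) (4,3,33) (4,4,33) (5,4,37)

Derivation:
Step 1: insert 20 -> lo=[20] hi=[] -> (len(lo)=1, len(hi)=0, max(lo)=20)
Step 2: insert 33 -> lo=[20] hi=[33] -> (len(lo)=1, len(hi)=1, max(lo)=20)
Step 3: insert 43 -> lo=[20, 33] hi=[43] -> (len(lo)=2, len(hi)=1, max(lo)=33)
Step 4: insert 9 -> lo=[9, 20] hi=[33, 43] -> (len(lo)=2, len(hi)=2, max(lo)=20)
Step 5: insert 37 -> lo=[9, 20, 33] hi=[37, 43] -> (len(lo)=3, len(hi)=2, max(lo)=33)
Step 6: insert 44 -> lo=[9, 20, 33] hi=[37, 43, 44] -> (len(lo)=3, len(hi)=3, max(lo)=33)
Step 7: insert 33 -> lo=[9, 20, 33, 33] hi=[37, 43, 44] -> (len(lo)=4, len(hi)=3, max(lo)=33)
Step 8: insert 44 -> lo=[9, 20, 33, 33] hi=[37, 43, 44, 44] -> (len(lo)=4, len(hi)=4, max(lo)=33)
Step 9: insert 42 -> lo=[9, 20, 33, 33, 37] hi=[42, 43, 44, 44] -> (len(lo)=5, len(hi)=4, max(lo)=37)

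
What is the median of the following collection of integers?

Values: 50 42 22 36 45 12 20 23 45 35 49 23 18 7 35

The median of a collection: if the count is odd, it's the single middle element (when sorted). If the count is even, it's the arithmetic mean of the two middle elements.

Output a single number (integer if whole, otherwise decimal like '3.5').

Step 1: insert 50 -> lo=[50] (size 1, max 50) hi=[] (size 0) -> median=50
Step 2: insert 42 -> lo=[42] (size 1, max 42) hi=[50] (size 1, min 50) -> median=46
Step 3: insert 22 -> lo=[22, 42] (size 2, max 42) hi=[50] (size 1, min 50) -> median=42
Step 4: insert 36 -> lo=[22, 36] (size 2, max 36) hi=[42, 50] (size 2, min 42) -> median=39
Step 5: insert 45 -> lo=[22, 36, 42] (size 3, max 42) hi=[45, 50] (size 2, min 45) -> median=42
Step 6: insert 12 -> lo=[12, 22, 36] (size 3, max 36) hi=[42, 45, 50] (size 3, min 42) -> median=39
Step 7: insert 20 -> lo=[12, 20, 22, 36] (size 4, max 36) hi=[42, 45, 50] (size 3, min 42) -> median=36
Step 8: insert 23 -> lo=[12, 20, 22, 23] (size 4, max 23) hi=[36, 42, 45, 50] (size 4, min 36) -> median=29.5
Step 9: insert 45 -> lo=[12, 20, 22, 23, 36] (size 5, max 36) hi=[42, 45, 45, 50] (size 4, min 42) -> median=36
Step 10: insert 35 -> lo=[12, 20, 22, 23, 35] (size 5, max 35) hi=[36, 42, 45, 45, 50] (size 5, min 36) -> median=35.5
Step 11: insert 49 -> lo=[12, 20, 22, 23, 35, 36] (size 6, max 36) hi=[42, 45, 45, 49, 50] (size 5, min 42) -> median=36
Step 12: insert 23 -> lo=[12, 20, 22, 23, 23, 35] (size 6, max 35) hi=[36, 42, 45, 45, 49, 50] (size 6, min 36) -> median=35.5
Step 13: insert 18 -> lo=[12, 18, 20, 22, 23, 23, 35] (size 7, max 35) hi=[36, 42, 45, 45, 49, 50] (size 6, min 36) -> median=35
Step 14: insert 7 -> lo=[7, 12, 18, 20, 22, 23, 23] (size 7, max 23) hi=[35, 36, 42, 45, 45, 49, 50] (size 7, min 35) -> median=29
Step 15: insert 35 -> lo=[7, 12, 18, 20, 22, 23, 23, 35] (size 8, max 35) hi=[35, 36, 42, 45, 45, 49, 50] (size 7, min 35) -> median=35

Answer: 35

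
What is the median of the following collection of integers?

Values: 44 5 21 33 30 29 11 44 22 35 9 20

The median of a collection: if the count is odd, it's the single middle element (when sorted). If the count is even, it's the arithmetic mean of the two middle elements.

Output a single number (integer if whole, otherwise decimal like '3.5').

Answer: 25.5

Derivation:
Step 1: insert 44 -> lo=[44] (size 1, max 44) hi=[] (size 0) -> median=44
Step 2: insert 5 -> lo=[5] (size 1, max 5) hi=[44] (size 1, min 44) -> median=24.5
Step 3: insert 21 -> lo=[5, 21] (size 2, max 21) hi=[44] (size 1, min 44) -> median=21
Step 4: insert 33 -> lo=[5, 21] (size 2, max 21) hi=[33, 44] (size 2, min 33) -> median=27
Step 5: insert 30 -> lo=[5, 21, 30] (size 3, max 30) hi=[33, 44] (size 2, min 33) -> median=30
Step 6: insert 29 -> lo=[5, 21, 29] (size 3, max 29) hi=[30, 33, 44] (size 3, min 30) -> median=29.5
Step 7: insert 11 -> lo=[5, 11, 21, 29] (size 4, max 29) hi=[30, 33, 44] (size 3, min 30) -> median=29
Step 8: insert 44 -> lo=[5, 11, 21, 29] (size 4, max 29) hi=[30, 33, 44, 44] (size 4, min 30) -> median=29.5
Step 9: insert 22 -> lo=[5, 11, 21, 22, 29] (size 5, max 29) hi=[30, 33, 44, 44] (size 4, min 30) -> median=29
Step 10: insert 35 -> lo=[5, 11, 21, 22, 29] (size 5, max 29) hi=[30, 33, 35, 44, 44] (size 5, min 30) -> median=29.5
Step 11: insert 9 -> lo=[5, 9, 11, 21, 22, 29] (size 6, max 29) hi=[30, 33, 35, 44, 44] (size 5, min 30) -> median=29
Step 12: insert 20 -> lo=[5, 9, 11, 20, 21, 22] (size 6, max 22) hi=[29, 30, 33, 35, 44, 44] (size 6, min 29) -> median=25.5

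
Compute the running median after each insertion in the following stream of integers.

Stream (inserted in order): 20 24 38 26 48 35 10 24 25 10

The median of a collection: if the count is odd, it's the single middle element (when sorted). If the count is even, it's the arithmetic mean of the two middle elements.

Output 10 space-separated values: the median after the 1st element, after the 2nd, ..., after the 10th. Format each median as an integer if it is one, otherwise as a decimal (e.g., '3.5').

Answer: 20 22 24 25 26 30.5 26 25 25 24.5

Derivation:
Step 1: insert 20 -> lo=[20] (size 1, max 20) hi=[] (size 0) -> median=20
Step 2: insert 24 -> lo=[20] (size 1, max 20) hi=[24] (size 1, min 24) -> median=22
Step 3: insert 38 -> lo=[20, 24] (size 2, max 24) hi=[38] (size 1, min 38) -> median=24
Step 4: insert 26 -> lo=[20, 24] (size 2, max 24) hi=[26, 38] (size 2, min 26) -> median=25
Step 5: insert 48 -> lo=[20, 24, 26] (size 3, max 26) hi=[38, 48] (size 2, min 38) -> median=26
Step 6: insert 35 -> lo=[20, 24, 26] (size 3, max 26) hi=[35, 38, 48] (size 3, min 35) -> median=30.5
Step 7: insert 10 -> lo=[10, 20, 24, 26] (size 4, max 26) hi=[35, 38, 48] (size 3, min 35) -> median=26
Step 8: insert 24 -> lo=[10, 20, 24, 24] (size 4, max 24) hi=[26, 35, 38, 48] (size 4, min 26) -> median=25
Step 9: insert 25 -> lo=[10, 20, 24, 24, 25] (size 5, max 25) hi=[26, 35, 38, 48] (size 4, min 26) -> median=25
Step 10: insert 10 -> lo=[10, 10, 20, 24, 24] (size 5, max 24) hi=[25, 26, 35, 38, 48] (size 5, min 25) -> median=24.5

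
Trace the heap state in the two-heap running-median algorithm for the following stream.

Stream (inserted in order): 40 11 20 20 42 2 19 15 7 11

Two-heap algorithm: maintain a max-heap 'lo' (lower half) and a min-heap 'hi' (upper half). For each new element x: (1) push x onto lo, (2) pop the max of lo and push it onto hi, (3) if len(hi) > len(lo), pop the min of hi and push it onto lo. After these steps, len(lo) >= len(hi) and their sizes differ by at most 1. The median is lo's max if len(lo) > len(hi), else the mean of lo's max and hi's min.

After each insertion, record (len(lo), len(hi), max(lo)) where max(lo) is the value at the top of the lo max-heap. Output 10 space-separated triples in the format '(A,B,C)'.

Answer: (1,0,40) (1,1,11) (2,1,20) (2,2,20) (3,2,20) (3,3,20) (4,3,20) (4,4,19) (5,4,19) (5,5,15)

Derivation:
Step 1: insert 40 -> lo=[40] hi=[] -> (len(lo)=1, len(hi)=0, max(lo)=40)
Step 2: insert 11 -> lo=[11] hi=[40] -> (len(lo)=1, len(hi)=1, max(lo)=11)
Step 3: insert 20 -> lo=[11, 20] hi=[40] -> (len(lo)=2, len(hi)=1, max(lo)=20)
Step 4: insert 20 -> lo=[11, 20] hi=[20, 40] -> (len(lo)=2, len(hi)=2, max(lo)=20)
Step 5: insert 42 -> lo=[11, 20, 20] hi=[40, 42] -> (len(lo)=3, len(hi)=2, max(lo)=20)
Step 6: insert 2 -> lo=[2, 11, 20] hi=[20, 40, 42] -> (len(lo)=3, len(hi)=3, max(lo)=20)
Step 7: insert 19 -> lo=[2, 11, 19, 20] hi=[20, 40, 42] -> (len(lo)=4, len(hi)=3, max(lo)=20)
Step 8: insert 15 -> lo=[2, 11, 15, 19] hi=[20, 20, 40, 42] -> (len(lo)=4, len(hi)=4, max(lo)=19)
Step 9: insert 7 -> lo=[2, 7, 11, 15, 19] hi=[20, 20, 40, 42] -> (len(lo)=5, len(hi)=4, max(lo)=19)
Step 10: insert 11 -> lo=[2, 7, 11, 11, 15] hi=[19, 20, 20, 40, 42] -> (len(lo)=5, len(hi)=5, max(lo)=15)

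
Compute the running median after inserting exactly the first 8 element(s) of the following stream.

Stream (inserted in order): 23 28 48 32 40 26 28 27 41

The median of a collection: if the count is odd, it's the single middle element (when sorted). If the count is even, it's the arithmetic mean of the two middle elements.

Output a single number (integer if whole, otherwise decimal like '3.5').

Answer: 28

Derivation:
Step 1: insert 23 -> lo=[23] (size 1, max 23) hi=[] (size 0) -> median=23
Step 2: insert 28 -> lo=[23] (size 1, max 23) hi=[28] (size 1, min 28) -> median=25.5
Step 3: insert 48 -> lo=[23, 28] (size 2, max 28) hi=[48] (size 1, min 48) -> median=28
Step 4: insert 32 -> lo=[23, 28] (size 2, max 28) hi=[32, 48] (size 2, min 32) -> median=30
Step 5: insert 40 -> lo=[23, 28, 32] (size 3, max 32) hi=[40, 48] (size 2, min 40) -> median=32
Step 6: insert 26 -> lo=[23, 26, 28] (size 3, max 28) hi=[32, 40, 48] (size 3, min 32) -> median=30
Step 7: insert 28 -> lo=[23, 26, 28, 28] (size 4, max 28) hi=[32, 40, 48] (size 3, min 32) -> median=28
Step 8: insert 27 -> lo=[23, 26, 27, 28] (size 4, max 28) hi=[28, 32, 40, 48] (size 4, min 28) -> median=28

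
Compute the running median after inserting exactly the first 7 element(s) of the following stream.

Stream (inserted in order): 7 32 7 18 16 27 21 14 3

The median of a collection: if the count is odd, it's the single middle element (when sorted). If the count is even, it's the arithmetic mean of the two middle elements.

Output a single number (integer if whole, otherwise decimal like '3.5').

Step 1: insert 7 -> lo=[7] (size 1, max 7) hi=[] (size 0) -> median=7
Step 2: insert 32 -> lo=[7] (size 1, max 7) hi=[32] (size 1, min 32) -> median=19.5
Step 3: insert 7 -> lo=[7, 7] (size 2, max 7) hi=[32] (size 1, min 32) -> median=7
Step 4: insert 18 -> lo=[7, 7] (size 2, max 7) hi=[18, 32] (size 2, min 18) -> median=12.5
Step 5: insert 16 -> lo=[7, 7, 16] (size 3, max 16) hi=[18, 32] (size 2, min 18) -> median=16
Step 6: insert 27 -> lo=[7, 7, 16] (size 3, max 16) hi=[18, 27, 32] (size 3, min 18) -> median=17
Step 7: insert 21 -> lo=[7, 7, 16, 18] (size 4, max 18) hi=[21, 27, 32] (size 3, min 21) -> median=18

Answer: 18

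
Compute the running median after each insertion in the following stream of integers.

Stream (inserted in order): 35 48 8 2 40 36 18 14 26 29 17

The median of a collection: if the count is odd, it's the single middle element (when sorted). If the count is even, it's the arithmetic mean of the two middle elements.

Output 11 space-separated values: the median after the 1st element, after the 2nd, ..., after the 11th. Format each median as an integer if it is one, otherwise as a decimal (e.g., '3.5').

Step 1: insert 35 -> lo=[35] (size 1, max 35) hi=[] (size 0) -> median=35
Step 2: insert 48 -> lo=[35] (size 1, max 35) hi=[48] (size 1, min 48) -> median=41.5
Step 3: insert 8 -> lo=[8, 35] (size 2, max 35) hi=[48] (size 1, min 48) -> median=35
Step 4: insert 2 -> lo=[2, 8] (size 2, max 8) hi=[35, 48] (size 2, min 35) -> median=21.5
Step 5: insert 40 -> lo=[2, 8, 35] (size 3, max 35) hi=[40, 48] (size 2, min 40) -> median=35
Step 6: insert 36 -> lo=[2, 8, 35] (size 3, max 35) hi=[36, 40, 48] (size 3, min 36) -> median=35.5
Step 7: insert 18 -> lo=[2, 8, 18, 35] (size 4, max 35) hi=[36, 40, 48] (size 3, min 36) -> median=35
Step 8: insert 14 -> lo=[2, 8, 14, 18] (size 4, max 18) hi=[35, 36, 40, 48] (size 4, min 35) -> median=26.5
Step 9: insert 26 -> lo=[2, 8, 14, 18, 26] (size 5, max 26) hi=[35, 36, 40, 48] (size 4, min 35) -> median=26
Step 10: insert 29 -> lo=[2, 8, 14, 18, 26] (size 5, max 26) hi=[29, 35, 36, 40, 48] (size 5, min 29) -> median=27.5
Step 11: insert 17 -> lo=[2, 8, 14, 17, 18, 26] (size 6, max 26) hi=[29, 35, 36, 40, 48] (size 5, min 29) -> median=26

Answer: 35 41.5 35 21.5 35 35.5 35 26.5 26 27.5 26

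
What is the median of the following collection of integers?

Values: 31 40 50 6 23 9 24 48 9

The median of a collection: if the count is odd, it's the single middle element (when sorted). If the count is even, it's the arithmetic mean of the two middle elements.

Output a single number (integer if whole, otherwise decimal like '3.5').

Answer: 24

Derivation:
Step 1: insert 31 -> lo=[31] (size 1, max 31) hi=[] (size 0) -> median=31
Step 2: insert 40 -> lo=[31] (size 1, max 31) hi=[40] (size 1, min 40) -> median=35.5
Step 3: insert 50 -> lo=[31, 40] (size 2, max 40) hi=[50] (size 1, min 50) -> median=40
Step 4: insert 6 -> lo=[6, 31] (size 2, max 31) hi=[40, 50] (size 2, min 40) -> median=35.5
Step 5: insert 23 -> lo=[6, 23, 31] (size 3, max 31) hi=[40, 50] (size 2, min 40) -> median=31
Step 6: insert 9 -> lo=[6, 9, 23] (size 3, max 23) hi=[31, 40, 50] (size 3, min 31) -> median=27
Step 7: insert 24 -> lo=[6, 9, 23, 24] (size 4, max 24) hi=[31, 40, 50] (size 3, min 31) -> median=24
Step 8: insert 48 -> lo=[6, 9, 23, 24] (size 4, max 24) hi=[31, 40, 48, 50] (size 4, min 31) -> median=27.5
Step 9: insert 9 -> lo=[6, 9, 9, 23, 24] (size 5, max 24) hi=[31, 40, 48, 50] (size 4, min 31) -> median=24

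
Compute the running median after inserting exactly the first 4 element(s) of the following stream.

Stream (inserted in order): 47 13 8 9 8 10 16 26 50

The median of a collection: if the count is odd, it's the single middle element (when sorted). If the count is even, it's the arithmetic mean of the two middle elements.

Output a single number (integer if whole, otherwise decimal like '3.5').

Step 1: insert 47 -> lo=[47] (size 1, max 47) hi=[] (size 0) -> median=47
Step 2: insert 13 -> lo=[13] (size 1, max 13) hi=[47] (size 1, min 47) -> median=30
Step 3: insert 8 -> lo=[8, 13] (size 2, max 13) hi=[47] (size 1, min 47) -> median=13
Step 4: insert 9 -> lo=[8, 9] (size 2, max 9) hi=[13, 47] (size 2, min 13) -> median=11

Answer: 11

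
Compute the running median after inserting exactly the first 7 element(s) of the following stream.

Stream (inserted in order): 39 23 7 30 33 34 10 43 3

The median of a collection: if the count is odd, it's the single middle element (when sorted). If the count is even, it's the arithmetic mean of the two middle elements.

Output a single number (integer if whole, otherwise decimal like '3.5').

Answer: 30

Derivation:
Step 1: insert 39 -> lo=[39] (size 1, max 39) hi=[] (size 0) -> median=39
Step 2: insert 23 -> lo=[23] (size 1, max 23) hi=[39] (size 1, min 39) -> median=31
Step 3: insert 7 -> lo=[7, 23] (size 2, max 23) hi=[39] (size 1, min 39) -> median=23
Step 4: insert 30 -> lo=[7, 23] (size 2, max 23) hi=[30, 39] (size 2, min 30) -> median=26.5
Step 5: insert 33 -> lo=[7, 23, 30] (size 3, max 30) hi=[33, 39] (size 2, min 33) -> median=30
Step 6: insert 34 -> lo=[7, 23, 30] (size 3, max 30) hi=[33, 34, 39] (size 3, min 33) -> median=31.5
Step 7: insert 10 -> lo=[7, 10, 23, 30] (size 4, max 30) hi=[33, 34, 39] (size 3, min 33) -> median=30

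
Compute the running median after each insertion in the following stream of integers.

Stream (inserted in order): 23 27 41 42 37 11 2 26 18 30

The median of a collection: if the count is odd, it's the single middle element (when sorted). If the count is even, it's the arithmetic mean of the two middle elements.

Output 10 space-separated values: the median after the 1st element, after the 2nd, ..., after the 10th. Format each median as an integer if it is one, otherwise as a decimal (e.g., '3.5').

Step 1: insert 23 -> lo=[23] (size 1, max 23) hi=[] (size 0) -> median=23
Step 2: insert 27 -> lo=[23] (size 1, max 23) hi=[27] (size 1, min 27) -> median=25
Step 3: insert 41 -> lo=[23, 27] (size 2, max 27) hi=[41] (size 1, min 41) -> median=27
Step 4: insert 42 -> lo=[23, 27] (size 2, max 27) hi=[41, 42] (size 2, min 41) -> median=34
Step 5: insert 37 -> lo=[23, 27, 37] (size 3, max 37) hi=[41, 42] (size 2, min 41) -> median=37
Step 6: insert 11 -> lo=[11, 23, 27] (size 3, max 27) hi=[37, 41, 42] (size 3, min 37) -> median=32
Step 7: insert 2 -> lo=[2, 11, 23, 27] (size 4, max 27) hi=[37, 41, 42] (size 3, min 37) -> median=27
Step 8: insert 26 -> lo=[2, 11, 23, 26] (size 4, max 26) hi=[27, 37, 41, 42] (size 4, min 27) -> median=26.5
Step 9: insert 18 -> lo=[2, 11, 18, 23, 26] (size 5, max 26) hi=[27, 37, 41, 42] (size 4, min 27) -> median=26
Step 10: insert 30 -> lo=[2, 11, 18, 23, 26] (size 5, max 26) hi=[27, 30, 37, 41, 42] (size 5, min 27) -> median=26.5

Answer: 23 25 27 34 37 32 27 26.5 26 26.5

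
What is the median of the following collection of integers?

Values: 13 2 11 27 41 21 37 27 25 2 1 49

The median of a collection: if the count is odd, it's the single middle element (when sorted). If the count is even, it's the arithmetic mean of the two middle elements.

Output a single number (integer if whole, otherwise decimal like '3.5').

Answer: 23

Derivation:
Step 1: insert 13 -> lo=[13] (size 1, max 13) hi=[] (size 0) -> median=13
Step 2: insert 2 -> lo=[2] (size 1, max 2) hi=[13] (size 1, min 13) -> median=7.5
Step 3: insert 11 -> lo=[2, 11] (size 2, max 11) hi=[13] (size 1, min 13) -> median=11
Step 4: insert 27 -> lo=[2, 11] (size 2, max 11) hi=[13, 27] (size 2, min 13) -> median=12
Step 5: insert 41 -> lo=[2, 11, 13] (size 3, max 13) hi=[27, 41] (size 2, min 27) -> median=13
Step 6: insert 21 -> lo=[2, 11, 13] (size 3, max 13) hi=[21, 27, 41] (size 3, min 21) -> median=17
Step 7: insert 37 -> lo=[2, 11, 13, 21] (size 4, max 21) hi=[27, 37, 41] (size 3, min 27) -> median=21
Step 8: insert 27 -> lo=[2, 11, 13, 21] (size 4, max 21) hi=[27, 27, 37, 41] (size 4, min 27) -> median=24
Step 9: insert 25 -> lo=[2, 11, 13, 21, 25] (size 5, max 25) hi=[27, 27, 37, 41] (size 4, min 27) -> median=25
Step 10: insert 2 -> lo=[2, 2, 11, 13, 21] (size 5, max 21) hi=[25, 27, 27, 37, 41] (size 5, min 25) -> median=23
Step 11: insert 1 -> lo=[1, 2, 2, 11, 13, 21] (size 6, max 21) hi=[25, 27, 27, 37, 41] (size 5, min 25) -> median=21
Step 12: insert 49 -> lo=[1, 2, 2, 11, 13, 21] (size 6, max 21) hi=[25, 27, 27, 37, 41, 49] (size 6, min 25) -> median=23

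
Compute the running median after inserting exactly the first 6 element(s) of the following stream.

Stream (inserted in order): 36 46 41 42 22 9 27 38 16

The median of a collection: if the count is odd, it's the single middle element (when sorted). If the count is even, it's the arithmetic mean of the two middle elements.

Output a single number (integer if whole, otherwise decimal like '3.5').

Answer: 38.5

Derivation:
Step 1: insert 36 -> lo=[36] (size 1, max 36) hi=[] (size 0) -> median=36
Step 2: insert 46 -> lo=[36] (size 1, max 36) hi=[46] (size 1, min 46) -> median=41
Step 3: insert 41 -> lo=[36, 41] (size 2, max 41) hi=[46] (size 1, min 46) -> median=41
Step 4: insert 42 -> lo=[36, 41] (size 2, max 41) hi=[42, 46] (size 2, min 42) -> median=41.5
Step 5: insert 22 -> lo=[22, 36, 41] (size 3, max 41) hi=[42, 46] (size 2, min 42) -> median=41
Step 6: insert 9 -> lo=[9, 22, 36] (size 3, max 36) hi=[41, 42, 46] (size 3, min 41) -> median=38.5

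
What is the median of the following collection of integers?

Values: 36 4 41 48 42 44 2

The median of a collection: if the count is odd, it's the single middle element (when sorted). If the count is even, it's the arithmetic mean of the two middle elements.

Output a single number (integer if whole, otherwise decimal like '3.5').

Answer: 41

Derivation:
Step 1: insert 36 -> lo=[36] (size 1, max 36) hi=[] (size 0) -> median=36
Step 2: insert 4 -> lo=[4] (size 1, max 4) hi=[36] (size 1, min 36) -> median=20
Step 3: insert 41 -> lo=[4, 36] (size 2, max 36) hi=[41] (size 1, min 41) -> median=36
Step 4: insert 48 -> lo=[4, 36] (size 2, max 36) hi=[41, 48] (size 2, min 41) -> median=38.5
Step 5: insert 42 -> lo=[4, 36, 41] (size 3, max 41) hi=[42, 48] (size 2, min 42) -> median=41
Step 6: insert 44 -> lo=[4, 36, 41] (size 3, max 41) hi=[42, 44, 48] (size 3, min 42) -> median=41.5
Step 7: insert 2 -> lo=[2, 4, 36, 41] (size 4, max 41) hi=[42, 44, 48] (size 3, min 42) -> median=41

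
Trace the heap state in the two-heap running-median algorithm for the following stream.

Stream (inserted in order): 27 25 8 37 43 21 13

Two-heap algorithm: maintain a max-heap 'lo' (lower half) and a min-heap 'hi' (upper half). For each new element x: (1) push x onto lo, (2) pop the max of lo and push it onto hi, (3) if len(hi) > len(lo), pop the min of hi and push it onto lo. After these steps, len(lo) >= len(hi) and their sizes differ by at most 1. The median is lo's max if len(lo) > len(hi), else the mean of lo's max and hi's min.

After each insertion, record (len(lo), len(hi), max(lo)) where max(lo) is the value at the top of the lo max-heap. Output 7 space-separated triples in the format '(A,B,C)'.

Answer: (1,0,27) (1,1,25) (2,1,25) (2,2,25) (3,2,27) (3,3,25) (4,3,25)

Derivation:
Step 1: insert 27 -> lo=[27] hi=[] -> (len(lo)=1, len(hi)=0, max(lo)=27)
Step 2: insert 25 -> lo=[25] hi=[27] -> (len(lo)=1, len(hi)=1, max(lo)=25)
Step 3: insert 8 -> lo=[8, 25] hi=[27] -> (len(lo)=2, len(hi)=1, max(lo)=25)
Step 4: insert 37 -> lo=[8, 25] hi=[27, 37] -> (len(lo)=2, len(hi)=2, max(lo)=25)
Step 5: insert 43 -> lo=[8, 25, 27] hi=[37, 43] -> (len(lo)=3, len(hi)=2, max(lo)=27)
Step 6: insert 21 -> lo=[8, 21, 25] hi=[27, 37, 43] -> (len(lo)=3, len(hi)=3, max(lo)=25)
Step 7: insert 13 -> lo=[8, 13, 21, 25] hi=[27, 37, 43] -> (len(lo)=4, len(hi)=3, max(lo)=25)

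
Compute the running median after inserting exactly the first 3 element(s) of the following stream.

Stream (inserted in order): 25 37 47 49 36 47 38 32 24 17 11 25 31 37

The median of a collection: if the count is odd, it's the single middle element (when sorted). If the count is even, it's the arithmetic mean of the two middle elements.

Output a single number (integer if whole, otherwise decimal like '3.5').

Answer: 37

Derivation:
Step 1: insert 25 -> lo=[25] (size 1, max 25) hi=[] (size 0) -> median=25
Step 2: insert 37 -> lo=[25] (size 1, max 25) hi=[37] (size 1, min 37) -> median=31
Step 3: insert 47 -> lo=[25, 37] (size 2, max 37) hi=[47] (size 1, min 47) -> median=37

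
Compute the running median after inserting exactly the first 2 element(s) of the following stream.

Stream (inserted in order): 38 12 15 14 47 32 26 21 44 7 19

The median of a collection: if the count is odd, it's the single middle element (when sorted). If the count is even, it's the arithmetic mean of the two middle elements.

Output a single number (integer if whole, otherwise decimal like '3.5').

Answer: 25

Derivation:
Step 1: insert 38 -> lo=[38] (size 1, max 38) hi=[] (size 0) -> median=38
Step 2: insert 12 -> lo=[12] (size 1, max 12) hi=[38] (size 1, min 38) -> median=25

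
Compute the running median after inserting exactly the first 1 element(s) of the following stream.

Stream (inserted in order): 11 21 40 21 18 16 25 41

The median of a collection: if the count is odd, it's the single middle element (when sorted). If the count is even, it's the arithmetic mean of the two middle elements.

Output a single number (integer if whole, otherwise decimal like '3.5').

Step 1: insert 11 -> lo=[11] (size 1, max 11) hi=[] (size 0) -> median=11

Answer: 11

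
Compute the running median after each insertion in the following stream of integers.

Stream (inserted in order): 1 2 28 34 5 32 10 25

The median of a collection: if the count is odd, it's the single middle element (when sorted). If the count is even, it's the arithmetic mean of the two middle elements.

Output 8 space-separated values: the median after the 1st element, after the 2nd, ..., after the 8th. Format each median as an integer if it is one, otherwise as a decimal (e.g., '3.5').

Answer: 1 1.5 2 15 5 16.5 10 17.5

Derivation:
Step 1: insert 1 -> lo=[1] (size 1, max 1) hi=[] (size 0) -> median=1
Step 2: insert 2 -> lo=[1] (size 1, max 1) hi=[2] (size 1, min 2) -> median=1.5
Step 3: insert 28 -> lo=[1, 2] (size 2, max 2) hi=[28] (size 1, min 28) -> median=2
Step 4: insert 34 -> lo=[1, 2] (size 2, max 2) hi=[28, 34] (size 2, min 28) -> median=15
Step 5: insert 5 -> lo=[1, 2, 5] (size 3, max 5) hi=[28, 34] (size 2, min 28) -> median=5
Step 6: insert 32 -> lo=[1, 2, 5] (size 3, max 5) hi=[28, 32, 34] (size 3, min 28) -> median=16.5
Step 7: insert 10 -> lo=[1, 2, 5, 10] (size 4, max 10) hi=[28, 32, 34] (size 3, min 28) -> median=10
Step 8: insert 25 -> lo=[1, 2, 5, 10] (size 4, max 10) hi=[25, 28, 32, 34] (size 4, min 25) -> median=17.5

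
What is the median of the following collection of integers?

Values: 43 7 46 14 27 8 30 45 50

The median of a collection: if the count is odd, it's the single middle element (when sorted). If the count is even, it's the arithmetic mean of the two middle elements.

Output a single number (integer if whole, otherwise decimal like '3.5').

Step 1: insert 43 -> lo=[43] (size 1, max 43) hi=[] (size 0) -> median=43
Step 2: insert 7 -> lo=[7] (size 1, max 7) hi=[43] (size 1, min 43) -> median=25
Step 3: insert 46 -> lo=[7, 43] (size 2, max 43) hi=[46] (size 1, min 46) -> median=43
Step 4: insert 14 -> lo=[7, 14] (size 2, max 14) hi=[43, 46] (size 2, min 43) -> median=28.5
Step 5: insert 27 -> lo=[7, 14, 27] (size 3, max 27) hi=[43, 46] (size 2, min 43) -> median=27
Step 6: insert 8 -> lo=[7, 8, 14] (size 3, max 14) hi=[27, 43, 46] (size 3, min 27) -> median=20.5
Step 7: insert 30 -> lo=[7, 8, 14, 27] (size 4, max 27) hi=[30, 43, 46] (size 3, min 30) -> median=27
Step 8: insert 45 -> lo=[7, 8, 14, 27] (size 4, max 27) hi=[30, 43, 45, 46] (size 4, min 30) -> median=28.5
Step 9: insert 50 -> lo=[7, 8, 14, 27, 30] (size 5, max 30) hi=[43, 45, 46, 50] (size 4, min 43) -> median=30

Answer: 30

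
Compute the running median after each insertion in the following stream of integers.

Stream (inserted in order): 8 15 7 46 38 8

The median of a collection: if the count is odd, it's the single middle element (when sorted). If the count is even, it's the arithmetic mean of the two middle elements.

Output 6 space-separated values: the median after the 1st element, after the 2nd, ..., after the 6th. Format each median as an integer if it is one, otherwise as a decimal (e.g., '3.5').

Step 1: insert 8 -> lo=[8] (size 1, max 8) hi=[] (size 0) -> median=8
Step 2: insert 15 -> lo=[8] (size 1, max 8) hi=[15] (size 1, min 15) -> median=11.5
Step 3: insert 7 -> lo=[7, 8] (size 2, max 8) hi=[15] (size 1, min 15) -> median=8
Step 4: insert 46 -> lo=[7, 8] (size 2, max 8) hi=[15, 46] (size 2, min 15) -> median=11.5
Step 5: insert 38 -> lo=[7, 8, 15] (size 3, max 15) hi=[38, 46] (size 2, min 38) -> median=15
Step 6: insert 8 -> lo=[7, 8, 8] (size 3, max 8) hi=[15, 38, 46] (size 3, min 15) -> median=11.5

Answer: 8 11.5 8 11.5 15 11.5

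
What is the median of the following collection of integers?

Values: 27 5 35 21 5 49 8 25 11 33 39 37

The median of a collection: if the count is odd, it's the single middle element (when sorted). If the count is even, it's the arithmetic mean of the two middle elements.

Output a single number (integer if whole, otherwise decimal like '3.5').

Answer: 26

Derivation:
Step 1: insert 27 -> lo=[27] (size 1, max 27) hi=[] (size 0) -> median=27
Step 2: insert 5 -> lo=[5] (size 1, max 5) hi=[27] (size 1, min 27) -> median=16
Step 3: insert 35 -> lo=[5, 27] (size 2, max 27) hi=[35] (size 1, min 35) -> median=27
Step 4: insert 21 -> lo=[5, 21] (size 2, max 21) hi=[27, 35] (size 2, min 27) -> median=24
Step 5: insert 5 -> lo=[5, 5, 21] (size 3, max 21) hi=[27, 35] (size 2, min 27) -> median=21
Step 6: insert 49 -> lo=[5, 5, 21] (size 3, max 21) hi=[27, 35, 49] (size 3, min 27) -> median=24
Step 7: insert 8 -> lo=[5, 5, 8, 21] (size 4, max 21) hi=[27, 35, 49] (size 3, min 27) -> median=21
Step 8: insert 25 -> lo=[5, 5, 8, 21] (size 4, max 21) hi=[25, 27, 35, 49] (size 4, min 25) -> median=23
Step 9: insert 11 -> lo=[5, 5, 8, 11, 21] (size 5, max 21) hi=[25, 27, 35, 49] (size 4, min 25) -> median=21
Step 10: insert 33 -> lo=[5, 5, 8, 11, 21] (size 5, max 21) hi=[25, 27, 33, 35, 49] (size 5, min 25) -> median=23
Step 11: insert 39 -> lo=[5, 5, 8, 11, 21, 25] (size 6, max 25) hi=[27, 33, 35, 39, 49] (size 5, min 27) -> median=25
Step 12: insert 37 -> lo=[5, 5, 8, 11, 21, 25] (size 6, max 25) hi=[27, 33, 35, 37, 39, 49] (size 6, min 27) -> median=26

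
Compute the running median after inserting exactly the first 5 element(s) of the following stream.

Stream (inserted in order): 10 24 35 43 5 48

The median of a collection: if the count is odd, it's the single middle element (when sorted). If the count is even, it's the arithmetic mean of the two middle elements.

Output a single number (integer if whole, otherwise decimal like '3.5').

Answer: 24

Derivation:
Step 1: insert 10 -> lo=[10] (size 1, max 10) hi=[] (size 0) -> median=10
Step 2: insert 24 -> lo=[10] (size 1, max 10) hi=[24] (size 1, min 24) -> median=17
Step 3: insert 35 -> lo=[10, 24] (size 2, max 24) hi=[35] (size 1, min 35) -> median=24
Step 4: insert 43 -> lo=[10, 24] (size 2, max 24) hi=[35, 43] (size 2, min 35) -> median=29.5
Step 5: insert 5 -> lo=[5, 10, 24] (size 3, max 24) hi=[35, 43] (size 2, min 35) -> median=24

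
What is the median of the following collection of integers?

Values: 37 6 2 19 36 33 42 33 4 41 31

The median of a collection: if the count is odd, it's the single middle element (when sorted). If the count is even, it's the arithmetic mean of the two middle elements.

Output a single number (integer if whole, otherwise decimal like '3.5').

Answer: 33

Derivation:
Step 1: insert 37 -> lo=[37] (size 1, max 37) hi=[] (size 0) -> median=37
Step 2: insert 6 -> lo=[6] (size 1, max 6) hi=[37] (size 1, min 37) -> median=21.5
Step 3: insert 2 -> lo=[2, 6] (size 2, max 6) hi=[37] (size 1, min 37) -> median=6
Step 4: insert 19 -> lo=[2, 6] (size 2, max 6) hi=[19, 37] (size 2, min 19) -> median=12.5
Step 5: insert 36 -> lo=[2, 6, 19] (size 3, max 19) hi=[36, 37] (size 2, min 36) -> median=19
Step 6: insert 33 -> lo=[2, 6, 19] (size 3, max 19) hi=[33, 36, 37] (size 3, min 33) -> median=26
Step 7: insert 42 -> lo=[2, 6, 19, 33] (size 4, max 33) hi=[36, 37, 42] (size 3, min 36) -> median=33
Step 8: insert 33 -> lo=[2, 6, 19, 33] (size 4, max 33) hi=[33, 36, 37, 42] (size 4, min 33) -> median=33
Step 9: insert 4 -> lo=[2, 4, 6, 19, 33] (size 5, max 33) hi=[33, 36, 37, 42] (size 4, min 33) -> median=33
Step 10: insert 41 -> lo=[2, 4, 6, 19, 33] (size 5, max 33) hi=[33, 36, 37, 41, 42] (size 5, min 33) -> median=33
Step 11: insert 31 -> lo=[2, 4, 6, 19, 31, 33] (size 6, max 33) hi=[33, 36, 37, 41, 42] (size 5, min 33) -> median=33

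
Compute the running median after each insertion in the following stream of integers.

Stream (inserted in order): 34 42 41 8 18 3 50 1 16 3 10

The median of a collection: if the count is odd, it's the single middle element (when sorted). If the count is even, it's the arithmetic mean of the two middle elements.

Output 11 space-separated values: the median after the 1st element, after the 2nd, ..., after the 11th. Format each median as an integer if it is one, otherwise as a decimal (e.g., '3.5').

Step 1: insert 34 -> lo=[34] (size 1, max 34) hi=[] (size 0) -> median=34
Step 2: insert 42 -> lo=[34] (size 1, max 34) hi=[42] (size 1, min 42) -> median=38
Step 3: insert 41 -> lo=[34, 41] (size 2, max 41) hi=[42] (size 1, min 42) -> median=41
Step 4: insert 8 -> lo=[8, 34] (size 2, max 34) hi=[41, 42] (size 2, min 41) -> median=37.5
Step 5: insert 18 -> lo=[8, 18, 34] (size 3, max 34) hi=[41, 42] (size 2, min 41) -> median=34
Step 6: insert 3 -> lo=[3, 8, 18] (size 3, max 18) hi=[34, 41, 42] (size 3, min 34) -> median=26
Step 7: insert 50 -> lo=[3, 8, 18, 34] (size 4, max 34) hi=[41, 42, 50] (size 3, min 41) -> median=34
Step 8: insert 1 -> lo=[1, 3, 8, 18] (size 4, max 18) hi=[34, 41, 42, 50] (size 4, min 34) -> median=26
Step 9: insert 16 -> lo=[1, 3, 8, 16, 18] (size 5, max 18) hi=[34, 41, 42, 50] (size 4, min 34) -> median=18
Step 10: insert 3 -> lo=[1, 3, 3, 8, 16] (size 5, max 16) hi=[18, 34, 41, 42, 50] (size 5, min 18) -> median=17
Step 11: insert 10 -> lo=[1, 3, 3, 8, 10, 16] (size 6, max 16) hi=[18, 34, 41, 42, 50] (size 5, min 18) -> median=16

Answer: 34 38 41 37.5 34 26 34 26 18 17 16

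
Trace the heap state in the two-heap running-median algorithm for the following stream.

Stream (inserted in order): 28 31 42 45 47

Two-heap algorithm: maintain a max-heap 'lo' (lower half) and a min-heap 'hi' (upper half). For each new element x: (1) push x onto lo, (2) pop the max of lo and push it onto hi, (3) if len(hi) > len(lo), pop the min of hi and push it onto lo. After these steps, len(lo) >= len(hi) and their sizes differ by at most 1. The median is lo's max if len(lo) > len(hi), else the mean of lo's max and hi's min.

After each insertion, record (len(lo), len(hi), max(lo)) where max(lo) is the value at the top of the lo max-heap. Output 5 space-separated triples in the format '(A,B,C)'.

Step 1: insert 28 -> lo=[28] hi=[] -> (len(lo)=1, len(hi)=0, max(lo)=28)
Step 2: insert 31 -> lo=[28] hi=[31] -> (len(lo)=1, len(hi)=1, max(lo)=28)
Step 3: insert 42 -> lo=[28, 31] hi=[42] -> (len(lo)=2, len(hi)=1, max(lo)=31)
Step 4: insert 45 -> lo=[28, 31] hi=[42, 45] -> (len(lo)=2, len(hi)=2, max(lo)=31)
Step 5: insert 47 -> lo=[28, 31, 42] hi=[45, 47] -> (len(lo)=3, len(hi)=2, max(lo)=42)

Answer: (1,0,28) (1,1,28) (2,1,31) (2,2,31) (3,2,42)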